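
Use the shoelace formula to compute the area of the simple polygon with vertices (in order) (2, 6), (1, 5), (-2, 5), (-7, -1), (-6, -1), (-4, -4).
Area = 61/2

Shoelace formula: Area = (1/2) |Σ_i (x_i · y_{i+1} − x_{i+1} · y_i)| (indices mod n). Compute each cross term:
  (2)(5) − (1)(6) = 4
  (1)(5) − (-2)(5) = 15
  (-2)(-1) − (-7)(5) = 37
  (-7)(-1) − (-6)(-1) = 1
  (-6)(-4) − (-4)(-1) = 20
  (-4)(6) − (2)(-4) = -16
Sum = 61, so (signed) Area = 61/2 = 61/2, |Area| = 61/2.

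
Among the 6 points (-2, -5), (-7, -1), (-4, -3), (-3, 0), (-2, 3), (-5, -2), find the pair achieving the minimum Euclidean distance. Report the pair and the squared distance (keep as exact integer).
Pair = ((-4, -3), (-5, -2)); squared distance = 2

Compute all C(6, 2) = 15 pairwise squared distances (x_i − x_j)² + (y_i − y_j)². The minimum is 2, attained by the pair ((-4, -3), (-5, -2)).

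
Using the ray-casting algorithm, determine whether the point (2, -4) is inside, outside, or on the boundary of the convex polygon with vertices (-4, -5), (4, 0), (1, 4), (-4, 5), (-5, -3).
The point (2, -4) lies strictly outside the polygon

Cast a horizontal ray to the right from the query point and count how many polygon edges it crosses (each edge strictly once or zero times, handled with the usual half-open convention). 
Parity of crossings → even ⇒ outside.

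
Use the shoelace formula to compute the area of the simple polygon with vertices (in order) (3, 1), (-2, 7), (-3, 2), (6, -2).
Area = 23

Shoelace formula: Area = (1/2) |Σ_i (x_i · y_{i+1} − x_{i+1} · y_i)| (indices mod n). Compute each cross term:
  (3)(7) − (-2)(1) = 23
  (-2)(2) − (-3)(7) = 17
  (-3)(-2) − (6)(2) = -6
  (6)(1) − (3)(-2) = 12
Sum = 46, so (signed) Area = 46/2 = 23, |Area| = 23.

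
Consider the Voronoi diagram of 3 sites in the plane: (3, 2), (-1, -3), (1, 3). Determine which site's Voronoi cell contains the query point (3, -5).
Nearest site = (-1, -3)

The Voronoi cell of site s contains exactly those query points closer to s than to any other site. Compute squared distances from q = (3, -5) to each site:
  (-1 − 3)² + (-3 − -5)² = 20
  (3 − 3)² + (2 − -5)² = 49
  (1 − 3)² + (3 − -5)² = 68
Minimum is attained by (-1, -3), so q lies in its Voronoi cell.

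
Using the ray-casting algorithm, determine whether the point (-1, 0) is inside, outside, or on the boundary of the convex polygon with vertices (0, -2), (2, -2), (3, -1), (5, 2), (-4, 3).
The point (-1, 0) lies strictly inside the polygon

Cast a horizontal ray to the right from the query point and count how many polygon edges it crosses (each edge strictly once or zero times, handled with the usual half-open convention). 
Parity of crossings → odd ⇒ inside.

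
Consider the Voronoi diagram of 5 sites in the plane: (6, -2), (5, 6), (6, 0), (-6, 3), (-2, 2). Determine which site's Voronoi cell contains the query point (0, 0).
Nearest site = (-2, 2)

The Voronoi cell of site s contains exactly those query points closer to s than to any other site. Compute squared distances from q = (0, 0) to each site:
  (-2 − 0)² + (2 − 0)² = 8
  (6 − 0)² + (0 − 0)² = 36
  (6 − 0)² + (-2 − 0)² = 40
  (-6 − 0)² + (3 − 0)² = 45
  (5 − 0)² + (6 − 0)² = 61
Minimum is attained by (-2, 2), so q lies in its Voronoi cell.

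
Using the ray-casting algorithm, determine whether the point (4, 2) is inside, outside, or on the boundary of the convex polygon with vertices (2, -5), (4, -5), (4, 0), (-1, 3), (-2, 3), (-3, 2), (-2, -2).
The point (4, 2) lies strictly outside the polygon

Cast a horizontal ray to the right from the query point and count how many polygon edges it crosses (each edge strictly once or zero times, handled with the usual half-open convention). 
Parity of crossings → even ⇒ outside.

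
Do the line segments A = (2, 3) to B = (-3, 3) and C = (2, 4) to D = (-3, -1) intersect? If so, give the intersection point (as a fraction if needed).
Yes; intersection at (1, 3) (t = 1/5 on AB, s = 1/5 on CD)

Parametrize AB as A + t(B − A) = (2 + -5 t, 3 + 0 t) and CD as C + s(D − C) = (2 + -5 s, 4 + -5 s). Solve the linear system for (t, s). Determinant = -25 ≠ 0, so a unique intersection of the containing lines exists. Solution: t = 1/5, s = 1/5 — both in [0, 1], so the segments cross. Intersection point: (1, 3).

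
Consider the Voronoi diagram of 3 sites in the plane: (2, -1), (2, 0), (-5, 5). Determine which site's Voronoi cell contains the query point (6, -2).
Nearest site = (2, -1)

The Voronoi cell of site s contains exactly those query points closer to s than to any other site. Compute squared distances from q = (6, -2) to each site:
  (2 − 6)² + (-1 − -2)² = 17
  (2 − 6)² + (0 − -2)² = 20
  (-5 − 6)² + (5 − -2)² = 170
Minimum is attained by (2, -1), so q lies in its Voronoi cell.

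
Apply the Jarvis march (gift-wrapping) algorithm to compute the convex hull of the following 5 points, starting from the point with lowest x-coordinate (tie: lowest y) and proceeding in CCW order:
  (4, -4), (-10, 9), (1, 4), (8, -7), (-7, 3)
Hull (CCW) = [(-10, 9), (-7, 3), (8, -7), (1, 4)]

Jarvis march: at each step, from the current hull vertex p, select the next vertex q as the point such that every other point lies strictly to the left of (or on) the directed line p → q. (Equivalently: for every other point r, the cross product (q − p) × (r − p) ≥ 0.)
Starting point (lowest x, tie lowest y): (-10, 9). Wrap until returning to start. Resulting hull: (-10, 9), (-7, 3), (8, -7), (1, 4).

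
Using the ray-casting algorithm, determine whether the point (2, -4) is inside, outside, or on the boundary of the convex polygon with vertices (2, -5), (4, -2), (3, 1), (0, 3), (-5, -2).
The point (2, -4) lies strictly inside the polygon

Cast a horizontal ray to the right from the query point and count how many polygon edges it crosses (each edge strictly once or zero times, handled with the usual half-open convention). 
Parity of crossings → odd ⇒ inside.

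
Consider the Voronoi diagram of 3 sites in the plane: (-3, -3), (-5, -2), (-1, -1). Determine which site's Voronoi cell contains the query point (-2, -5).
Nearest site = (-3, -3)

The Voronoi cell of site s contains exactly those query points closer to s than to any other site. Compute squared distances from q = (-2, -5) to each site:
  (-3 − -2)² + (-3 − -5)² = 5
  (-1 − -2)² + (-1 − -5)² = 17
  (-5 − -2)² + (-2 − -5)² = 18
Minimum is attained by (-3, -3), so q lies in its Voronoi cell.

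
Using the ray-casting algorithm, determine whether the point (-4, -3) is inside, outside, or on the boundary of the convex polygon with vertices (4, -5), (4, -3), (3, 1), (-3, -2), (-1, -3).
The point (-4, -3) lies strictly outside the polygon

Cast a horizontal ray to the right from the query point and count how many polygon edges it crosses (each edge strictly once or zero times, handled with the usual half-open convention). 
Parity of crossings → even ⇒ outside.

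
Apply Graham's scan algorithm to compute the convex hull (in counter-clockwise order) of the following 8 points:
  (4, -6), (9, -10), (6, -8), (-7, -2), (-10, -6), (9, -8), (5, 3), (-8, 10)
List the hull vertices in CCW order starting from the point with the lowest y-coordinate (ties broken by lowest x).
Hull (CCW) = [(9, -10), (9, -8), (5, 3), (-8, 10), (-10, -6)]

Graham scan procedure:
  1. Find the pivot p₀ = point with lowest y (tie → lowest x): (9, -10).
  2. Sort the remaining points by polar angle around p₀.
  3. Walk through sorted points, maintaining a stack; pop the top while the last three entries make a non-left turn (cross product ≤ 0).
  4. Final stack is the convex hull in CCW order: (9, -10), (9, -8), (5, 3), (-8, 10), (-10, -6).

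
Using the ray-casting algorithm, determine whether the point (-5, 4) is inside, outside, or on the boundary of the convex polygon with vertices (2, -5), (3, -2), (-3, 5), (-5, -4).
The point (-5, 4) lies strictly outside the polygon

Cast a horizontal ray to the right from the query point and count how many polygon edges it crosses (each edge strictly once or zero times, handled with the usual half-open convention). 
Parity of crossings → even ⇒ outside.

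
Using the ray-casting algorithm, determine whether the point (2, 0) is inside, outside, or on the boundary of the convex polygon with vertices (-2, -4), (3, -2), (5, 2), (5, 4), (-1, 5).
The point (2, 0) lies strictly inside the polygon

Cast a horizontal ray to the right from the query point and count how many polygon edges it crosses (each edge strictly once or zero times, handled with the usual half-open convention). 
Parity of crossings → odd ⇒ inside.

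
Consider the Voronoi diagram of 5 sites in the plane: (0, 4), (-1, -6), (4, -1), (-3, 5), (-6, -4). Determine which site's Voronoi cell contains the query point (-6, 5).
Nearest site = (-3, 5)

The Voronoi cell of site s contains exactly those query points closer to s than to any other site. Compute squared distances from q = (-6, 5) to each site:
  (-3 − -6)² + (5 − 5)² = 9
  (0 − -6)² + (4 − 5)² = 37
  (-6 − -6)² + (-4 − 5)² = 81
  (4 − -6)² + (-1 − 5)² = 136
  (-1 − -6)² + (-6 − 5)² = 146
Minimum is attained by (-3, 5), so q lies in its Voronoi cell.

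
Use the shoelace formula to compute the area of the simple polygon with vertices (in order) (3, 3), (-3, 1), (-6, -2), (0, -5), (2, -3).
Area = 79/2

Shoelace formula: Area = (1/2) |Σ_i (x_i · y_{i+1} − x_{i+1} · y_i)| (indices mod n). Compute each cross term:
  (3)(1) − (-3)(3) = 12
  (-3)(-2) − (-6)(1) = 12
  (-6)(-5) − (0)(-2) = 30
  (0)(-3) − (2)(-5) = 10
  (2)(3) − (3)(-3) = 15
Sum = 79, so (signed) Area = 79/2 = 79/2, |Area| = 79/2.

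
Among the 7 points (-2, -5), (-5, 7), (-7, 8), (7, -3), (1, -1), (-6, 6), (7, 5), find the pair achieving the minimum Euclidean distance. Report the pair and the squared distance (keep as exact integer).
Pair = ((-5, 7), (-6, 6)); squared distance = 2

Compute all C(7, 2) = 21 pairwise squared distances (x_i − x_j)² + (y_i − y_j)². The minimum is 2, attained by the pair ((-5, 7), (-6, 6)).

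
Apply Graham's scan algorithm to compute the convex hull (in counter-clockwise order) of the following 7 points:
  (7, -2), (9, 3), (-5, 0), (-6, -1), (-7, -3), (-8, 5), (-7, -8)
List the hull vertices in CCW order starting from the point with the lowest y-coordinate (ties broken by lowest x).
Hull (CCW) = [(-7, -8), (7, -2), (9, 3), (-8, 5)]

Graham scan procedure:
  1. Find the pivot p₀ = point with lowest y (tie → lowest x): (-7, -8).
  2. Sort the remaining points by polar angle around p₀.
  3. Walk through sorted points, maintaining a stack; pop the top while the last three entries make a non-left turn (cross product ≤ 0).
  4. Final stack is the convex hull in CCW order: (-7, -8), (7, -2), (9, 3), (-8, 5).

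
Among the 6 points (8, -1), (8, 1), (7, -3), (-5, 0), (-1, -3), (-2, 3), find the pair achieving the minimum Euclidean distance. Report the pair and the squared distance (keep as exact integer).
Pair = ((8, -1), (8, 1)); squared distance = 4

Compute all C(6, 2) = 15 pairwise squared distances (x_i − x_j)² + (y_i − y_j)². The minimum is 4, attained by the pair ((8, -1), (8, 1)).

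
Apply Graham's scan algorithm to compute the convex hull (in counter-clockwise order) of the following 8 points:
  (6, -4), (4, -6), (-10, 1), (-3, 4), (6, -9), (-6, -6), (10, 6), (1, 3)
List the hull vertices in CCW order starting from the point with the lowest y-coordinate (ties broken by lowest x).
Hull (CCW) = [(6, -9), (10, 6), (-3, 4), (-10, 1), (-6, -6)]

Graham scan procedure:
  1. Find the pivot p₀ = point with lowest y (tie → lowest x): (6, -9).
  2. Sort the remaining points by polar angle around p₀.
  3. Walk through sorted points, maintaining a stack; pop the top while the last three entries make a non-left turn (cross product ≤ 0).
  4. Final stack is the convex hull in CCW order: (6, -9), (10, 6), (-3, 4), (-10, 1), (-6, -6).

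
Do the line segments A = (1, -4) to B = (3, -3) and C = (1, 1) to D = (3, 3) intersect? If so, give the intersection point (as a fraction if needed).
No (intersection of containing lines falls outside at least one segment)

Parametrize and solve: t = -5, s = -5. At least one of these is outside [0, 1], so the segments do not intersect.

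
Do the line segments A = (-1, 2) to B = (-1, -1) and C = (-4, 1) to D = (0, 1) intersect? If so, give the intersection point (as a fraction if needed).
Yes; intersection at (-1, 1) (t = 1/3 on AB, s = 3/4 on CD)

Parametrize AB as A + t(B − A) = (-1 + 0 t, 2 + -3 t) and CD as C + s(D − C) = (-4 + 4 s, 1 + 0 s). Solve the linear system for (t, s). Determinant = -12 ≠ 0, so a unique intersection of the containing lines exists. Solution: t = 1/3, s = 3/4 — both in [0, 1], so the segments cross. Intersection point: (-1, 1).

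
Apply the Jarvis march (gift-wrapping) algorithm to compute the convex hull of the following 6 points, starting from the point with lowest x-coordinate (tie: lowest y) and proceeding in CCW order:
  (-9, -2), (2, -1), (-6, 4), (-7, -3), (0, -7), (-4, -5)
Hull (CCW) = [(-9, -2), (-4, -5), (0, -7), (2, -1), (-6, 4)]

Jarvis march: at each step, from the current hull vertex p, select the next vertex q as the point such that every other point lies strictly to the left of (or on) the directed line p → q. (Equivalently: for every other point r, the cross product (q − p) × (r − p) ≥ 0.)
Starting point (lowest x, tie lowest y): (-9, -2). Wrap until returning to start. Resulting hull: (-9, -2), (-4, -5), (0, -7), (2, -1), (-6, 4).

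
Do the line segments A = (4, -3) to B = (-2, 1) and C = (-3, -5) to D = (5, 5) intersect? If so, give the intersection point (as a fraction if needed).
Yes; intersection at (11/23, -15/23) (t = 27/46 on AB, s = 10/23 on CD)

Parametrize AB as A + t(B − A) = (4 + -6 t, -3 + 4 t) and CD as C + s(D − C) = (-3 + 8 s, -5 + 10 s). Solve the linear system for (t, s). Determinant = 92 ≠ 0, so a unique intersection of the containing lines exists. Solution: t = 27/46, s = 10/23 — both in [0, 1], so the segments cross. Intersection point: (11/23, -15/23).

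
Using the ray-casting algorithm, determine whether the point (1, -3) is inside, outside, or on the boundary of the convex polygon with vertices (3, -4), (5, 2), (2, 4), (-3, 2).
The point (1, -3) lies strictly outside the polygon

Cast a horizontal ray to the right from the query point and count how many polygon edges it crosses (each edge strictly once or zero times, handled with the usual half-open convention). 
Parity of crossings → even ⇒ outside.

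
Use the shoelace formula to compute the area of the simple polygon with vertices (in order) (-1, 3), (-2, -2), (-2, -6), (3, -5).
Area = 24

Shoelace formula: Area = (1/2) |Σ_i (x_i · y_{i+1} − x_{i+1} · y_i)| (indices mod n). Compute each cross term:
  (-1)(-2) − (-2)(3) = 8
  (-2)(-6) − (-2)(-2) = 8
  (-2)(-5) − (3)(-6) = 28
  (3)(3) − (-1)(-5) = 4
Sum = 48, so (signed) Area = 48/2 = 24, |Area| = 24.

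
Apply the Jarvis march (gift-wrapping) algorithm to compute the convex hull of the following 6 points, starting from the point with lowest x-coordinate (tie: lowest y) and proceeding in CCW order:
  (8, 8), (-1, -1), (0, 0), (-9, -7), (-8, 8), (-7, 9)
Hull (CCW) = [(-9, -7), (-1, -1), (8, 8), (-7, 9), (-8, 8)]

Jarvis march: at each step, from the current hull vertex p, select the next vertex q as the point such that every other point lies strictly to the left of (or on) the directed line p → q. (Equivalently: for every other point r, the cross product (q − p) × (r − p) ≥ 0.)
Starting point (lowest x, tie lowest y): (-9, -7). Wrap until returning to start. Resulting hull: (-9, -7), (-1, -1), (8, 8), (-7, 9), (-8, 8).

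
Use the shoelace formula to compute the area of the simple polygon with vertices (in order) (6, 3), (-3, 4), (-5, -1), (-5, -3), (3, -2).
Area = 53

Shoelace formula: Area = (1/2) |Σ_i (x_i · y_{i+1} − x_{i+1} · y_i)| (indices mod n). Compute each cross term:
  (6)(4) − (-3)(3) = 33
  (-3)(-1) − (-5)(4) = 23
  (-5)(-3) − (-5)(-1) = 10
  (-5)(-2) − (3)(-3) = 19
  (3)(3) − (6)(-2) = 21
Sum = 106, so (signed) Area = 106/2 = 53, |Area| = 53.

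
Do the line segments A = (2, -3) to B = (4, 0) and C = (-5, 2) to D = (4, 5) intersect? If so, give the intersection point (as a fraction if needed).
No (intersection of containing lines falls outside at least one segment)

Parametrize and solve: t = 22/7, s = 31/21. At least one of these is outside [0, 1], so the segments do not intersect.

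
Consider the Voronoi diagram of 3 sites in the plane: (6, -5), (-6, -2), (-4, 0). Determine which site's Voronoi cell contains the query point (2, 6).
Nearest site = (-4, 0)

The Voronoi cell of site s contains exactly those query points closer to s than to any other site. Compute squared distances from q = (2, 6) to each site:
  (-4 − 2)² + (0 − 6)² = 72
  (-6 − 2)² + (-2 − 6)² = 128
  (6 − 2)² + (-5 − 6)² = 137
Minimum is attained by (-4, 0), so q lies in its Voronoi cell.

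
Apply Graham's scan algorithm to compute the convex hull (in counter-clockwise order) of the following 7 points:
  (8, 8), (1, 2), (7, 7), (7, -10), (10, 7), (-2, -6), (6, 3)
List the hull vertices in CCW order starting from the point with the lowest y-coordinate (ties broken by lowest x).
Hull (CCW) = [(7, -10), (10, 7), (8, 8), (1, 2), (-2, -6)]

Graham scan procedure:
  1. Find the pivot p₀ = point with lowest y (tie → lowest x): (7, -10).
  2. Sort the remaining points by polar angle around p₀.
  3. Walk through sorted points, maintaining a stack; pop the top while the last three entries make a non-left turn (cross product ≤ 0).
  4. Final stack is the convex hull in CCW order: (7, -10), (10, 7), (8, 8), (1, 2), (-2, -6).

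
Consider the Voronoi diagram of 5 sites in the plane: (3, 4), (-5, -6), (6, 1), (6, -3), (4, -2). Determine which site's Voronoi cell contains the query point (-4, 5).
Nearest site = (3, 4)

The Voronoi cell of site s contains exactly those query points closer to s than to any other site. Compute squared distances from q = (-4, 5) to each site:
  (3 − -4)² + (4 − 5)² = 50
  (4 − -4)² + (-2 − 5)² = 113
  (6 − -4)² + (1 − 5)² = 116
  (-5 − -4)² + (-6 − 5)² = 122
  (6 − -4)² + (-3 − 5)² = 164
Minimum is attained by (3, 4), so q lies in its Voronoi cell.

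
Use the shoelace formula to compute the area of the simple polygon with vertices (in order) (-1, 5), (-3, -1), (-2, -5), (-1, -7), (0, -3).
Area = 19

Shoelace formula: Area = (1/2) |Σ_i (x_i · y_{i+1} − x_{i+1} · y_i)| (indices mod n). Compute each cross term:
  (-1)(-1) − (-3)(5) = 16
  (-3)(-5) − (-2)(-1) = 13
  (-2)(-7) − (-1)(-5) = 9
  (-1)(-3) − (0)(-7) = 3
  (0)(5) − (-1)(-3) = -3
Sum = 38, so (signed) Area = 38/2 = 19, |Area| = 19.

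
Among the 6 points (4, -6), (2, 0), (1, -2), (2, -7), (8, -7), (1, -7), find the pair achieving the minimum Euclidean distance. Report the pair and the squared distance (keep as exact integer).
Pair = ((2, -7), (1, -7)); squared distance = 1

Compute all C(6, 2) = 15 pairwise squared distances (x_i − x_j)² + (y_i − y_j)². The minimum is 1, attained by the pair ((2, -7), (1, -7)).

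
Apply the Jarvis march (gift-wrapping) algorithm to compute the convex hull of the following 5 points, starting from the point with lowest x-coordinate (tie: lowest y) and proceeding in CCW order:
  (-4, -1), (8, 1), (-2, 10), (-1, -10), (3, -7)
Hull (CCW) = [(-4, -1), (-1, -10), (3, -7), (8, 1), (-2, 10)]

Jarvis march: at each step, from the current hull vertex p, select the next vertex q as the point such that every other point lies strictly to the left of (or on) the directed line p → q. (Equivalently: for every other point r, the cross product (q − p) × (r − p) ≥ 0.)
Starting point (lowest x, tie lowest y): (-4, -1). Wrap until returning to start. Resulting hull: (-4, -1), (-1, -10), (3, -7), (8, 1), (-2, 10).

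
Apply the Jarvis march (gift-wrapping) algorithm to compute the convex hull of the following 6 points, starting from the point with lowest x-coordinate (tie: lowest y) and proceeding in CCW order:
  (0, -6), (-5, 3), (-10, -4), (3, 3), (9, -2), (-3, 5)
Hull (CCW) = [(-10, -4), (0, -6), (9, -2), (3, 3), (-3, 5), (-5, 3)]

Jarvis march: at each step, from the current hull vertex p, select the next vertex q as the point such that every other point lies strictly to the left of (or on) the directed line p → q. (Equivalently: for every other point r, the cross product (q − p) × (r − p) ≥ 0.)
Starting point (lowest x, tie lowest y): (-10, -4). Wrap until returning to start. Resulting hull: (-10, -4), (0, -6), (9, -2), (3, 3), (-3, 5), (-5, 3).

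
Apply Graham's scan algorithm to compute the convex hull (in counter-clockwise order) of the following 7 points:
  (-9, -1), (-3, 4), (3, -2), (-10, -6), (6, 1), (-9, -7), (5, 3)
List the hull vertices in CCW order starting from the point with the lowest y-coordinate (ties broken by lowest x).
Hull (CCW) = [(-9, -7), (3, -2), (6, 1), (5, 3), (-3, 4), (-9, -1), (-10, -6)]

Graham scan procedure:
  1. Find the pivot p₀ = point with lowest y (tie → lowest x): (-9, -7).
  2. Sort the remaining points by polar angle around p₀.
  3. Walk through sorted points, maintaining a stack; pop the top while the last three entries make a non-left turn (cross product ≤ 0).
  4. Final stack is the convex hull in CCW order: (-9, -7), (3, -2), (6, 1), (5, 3), (-3, 4), (-9, -1), (-10, -6).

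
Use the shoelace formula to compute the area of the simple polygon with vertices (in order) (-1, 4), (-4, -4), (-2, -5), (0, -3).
Area = 35/2

Shoelace formula: Area = (1/2) |Σ_i (x_i · y_{i+1} − x_{i+1} · y_i)| (indices mod n). Compute each cross term:
  (-1)(-4) − (-4)(4) = 20
  (-4)(-5) − (-2)(-4) = 12
  (-2)(-3) − (0)(-5) = 6
  (0)(4) − (-1)(-3) = -3
Sum = 35, so (signed) Area = 35/2 = 35/2, |Area| = 35/2.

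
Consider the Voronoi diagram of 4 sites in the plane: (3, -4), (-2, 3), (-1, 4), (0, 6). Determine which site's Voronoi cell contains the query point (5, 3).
Nearest site = (0, 6)

The Voronoi cell of site s contains exactly those query points closer to s than to any other site. Compute squared distances from q = (5, 3) to each site:
  (0 − 5)² + (6 − 3)² = 34
  (-1 − 5)² + (4 − 3)² = 37
  (-2 − 5)² + (3 − 3)² = 49
  (3 − 5)² + (-4 − 3)² = 53
Minimum is attained by (0, 6), so q lies in its Voronoi cell.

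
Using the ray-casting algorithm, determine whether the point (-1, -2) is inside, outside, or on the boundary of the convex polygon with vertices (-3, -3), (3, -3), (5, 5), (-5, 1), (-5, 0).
The point (-1, -2) lies strictly inside the polygon

Cast a horizontal ray to the right from the query point and count how many polygon edges it crosses (each edge strictly once or zero times, handled with the usual half-open convention). 
Parity of crossings → odd ⇒ inside.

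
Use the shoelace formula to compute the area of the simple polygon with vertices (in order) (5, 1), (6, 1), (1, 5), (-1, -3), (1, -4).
Area = 29

Shoelace formula: Area = (1/2) |Σ_i (x_i · y_{i+1} − x_{i+1} · y_i)| (indices mod n). Compute each cross term:
  (5)(1) − (6)(1) = -1
  (6)(5) − (1)(1) = 29
  (1)(-3) − (-1)(5) = 2
  (-1)(-4) − (1)(-3) = 7
  (1)(1) − (5)(-4) = 21
Sum = 58, so (signed) Area = 58/2 = 29, |Area| = 29.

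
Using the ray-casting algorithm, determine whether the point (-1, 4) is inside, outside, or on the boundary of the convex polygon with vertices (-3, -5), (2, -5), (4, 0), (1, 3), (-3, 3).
The point (-1, 4) lies strictly outside the polygon

Cast a horizontal ray to the right from the query point and count how many polygon edges it crosses (each edge strictly once or zero times, handled with the usual half-open convention). 
Parity of crossings → even ⇒ outside.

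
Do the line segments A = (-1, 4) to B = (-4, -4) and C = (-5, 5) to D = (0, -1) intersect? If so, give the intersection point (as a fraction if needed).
Yes; intersection at (-115/58, 40/29) (t = 19/58 on AB, s = 35/58 on CD)

Parametrize AB as A + t(B − A) = (-1 + -3 t, 4 + -8 t) and CD as C + s(D − C) = (-5 + 5 s, 5 + -6 s). Solve the linear system for (t, s). Determinant = -58 ≠ 0, so a unique intersection of the containing lines exists. Solution: t = 19/58, s = 35/58 — both in [0, 1], so the segments cross. Intersection point: (-115/58, 40/29).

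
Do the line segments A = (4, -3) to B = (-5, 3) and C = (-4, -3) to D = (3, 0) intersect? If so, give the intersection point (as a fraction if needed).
Yes; intersection at (20/23, -21/23) (t = 8/23 on AB, s = 16/23 on CD)

Parametrize AB as A + t(B − A) = (4 + -9 t, -3 + 6 t) and CD as C + s(D − C) = (-4 + 7 s, -3 + 3 s). Solve the linear system for (t, s). Determinant = 69 ≠ 0, so a unique intersection of the containing lines exists. Solution: t = 8/23, s = 16/23 — both in [0, 1], so the segments cross. Intersection point: (20/23, -21/23).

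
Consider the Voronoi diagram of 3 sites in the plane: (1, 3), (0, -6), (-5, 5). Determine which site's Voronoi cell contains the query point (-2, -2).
Nearest site = (0, -6)

The Voronoi cell of site s contains exactly those query points closer to s than to any other site. Compute squared distances from q = (-2, -2) to each site:
  (0 − -2)² + (-6 − -2)² = 20
  (1 − -2)² + (3 − -2)² = 34
  (-5 − -2)² + (5 − -2)² = 58
Minimum is attained by (0, -6), so q lies in its Voronoi cell.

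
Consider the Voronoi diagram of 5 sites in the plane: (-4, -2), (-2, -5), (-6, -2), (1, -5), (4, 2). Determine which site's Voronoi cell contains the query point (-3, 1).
Nearest site = (-4, -2)

The Voronoi cell of site s contains exactly those query points closer to s than to any other site. Compute squared distances from q = (-3, 1) to each site:
  (-4 − -3)² + (-2 − 1)² = 10
  (-6 − -3)² + (-2 − 1)² = 18
  (-2 − -3)² + (-5 − 1)² = 37
  (4 − -3)² + (2 − 1)² = 50
  (1 − -3)² + (-5 − 1)² = 52
Minimum is attained by (-4, -2), so q lies in its Voronoi cell.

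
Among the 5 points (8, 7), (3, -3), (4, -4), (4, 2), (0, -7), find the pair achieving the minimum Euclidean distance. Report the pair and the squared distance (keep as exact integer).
Pair = ((3, -3), (4, -4)); squared distance = 2

Compute all C(5, 2) = 10 pairwise squared distances (x_i − x_j)² + (y_i − y_j)². The minimum is 2, attained by the pair ((3, -3), (4, -4)).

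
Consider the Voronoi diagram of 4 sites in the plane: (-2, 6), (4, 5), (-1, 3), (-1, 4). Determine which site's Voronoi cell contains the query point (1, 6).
Nearest site = (-1, 4)

The Voronoi cell of site s contains exactly those query points closer to s than to any other site. Compute squared distances from q = (1, 6) to each site:
  (-1 − 1)² + (4 − 6)² = 8
  (-2 − 1)² + (6 − 6)² = 9
  (4 − 1)² + (5 − 6)² = 10
  (-1 − 1)² + (3 − 6)² = 13
Minimum is attained by (-1, 4), so q lies in its Voronoi cell.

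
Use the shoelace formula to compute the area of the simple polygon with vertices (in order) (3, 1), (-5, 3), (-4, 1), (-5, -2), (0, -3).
Area = 29

Shoelace formula: Area = (1/2) |Σ_i (x_i · y_{i+1} − x_{i+1} · y_i)| (indices mod n). Compute each cross term:
  (3)(3) − (-5)(1) = 14
  (-5)(1) − (-4)(3) = 7
  (-4)(-2) − (-5)(1) = 13
  (-5)(-3) − (0)(-2) = 15
  (0)(1) − (3)(-3) = 9
Sum = 58, so (signed) Area = 58/2 = 29, |Area| = 29.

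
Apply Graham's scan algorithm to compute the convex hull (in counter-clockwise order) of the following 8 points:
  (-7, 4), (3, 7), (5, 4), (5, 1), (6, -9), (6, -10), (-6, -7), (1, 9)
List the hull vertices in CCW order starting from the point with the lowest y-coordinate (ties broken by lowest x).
Hull (CCW) = [(6, -10), (6, -9), (5, 4), (3, 7), (1, 9), (-7, 4), (-6, -7)]

Graham scan procedure:
  1. Find the pivot p₀ = point with lowest y (tie → lowest x): (6, -10).
  2. Sort the remaining points by polar angle around p₀.
  3. Walk through sorted points, maintaining a stack; pop the top while the last three entries make a non-left turn (cross product ≤ 0).
  4. Final stack is the convex hull in CCW order: (6, -10), (6, -9), (5, 4), (3, 7), (1, 9), (-7, 4), (-6, -7).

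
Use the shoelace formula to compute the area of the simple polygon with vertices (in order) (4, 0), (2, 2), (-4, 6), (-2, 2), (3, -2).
Area = 19

Shoelace formula: Area = (1/2) |Σ_i (x_i · y_{i+1} − x_{i+1} · y_i)| (indices mod n). Compute each cross term:
  (4)(2) − (2)(0) = 8
  (2)(6) − (-4)(2) = 20
  (-4)(2) − (-2)(6) = 4
  (-2)(-2) − (3)(2) = -2
  (3)(0) − (4)(-2) = 8
Sum = 38, so (signed) Area = 38/2 = 19, |Area| = 19.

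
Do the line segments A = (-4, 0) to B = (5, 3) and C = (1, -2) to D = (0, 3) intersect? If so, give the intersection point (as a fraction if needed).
Yes; intersection at (5/16, 23/16) (t = 23/48 on AB, s = 11/16 on CD)

Parametrize AB as A + t(B − A) = (-4 + 9 t, 0 + 3 t) and CD as C + s(D − C) = (1 + -1 s, -2 + 5 s). Solve the linear system for (t, s). Determinant = -48 ≠ 0, so a unique intersection of the containing lines exists. Solution: t = 23/48, s = 11/16 — both in [0, 1], so the segments cross. Intersection point: (5/16, 23/16).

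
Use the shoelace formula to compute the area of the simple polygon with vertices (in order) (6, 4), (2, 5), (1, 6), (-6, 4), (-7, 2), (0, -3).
Area = 62

Shoelace formula: Area = (1/2) |Σ_i (x_i · y_{i+1} − x_{i+1} · y_i)| (indices mod n). Compute each cross term:
  (6)(5) − (2)(4) = 22
  (2)(6) − (1)(5) = 7
  (1)(4) − (-6)(6) = 40
  (-6)(2) − (-7)(4) = 16
  (-7)(-3) − (0)(2) = 21
  (0)(4) − (6)(-3) = 18
Sum = 124, so (signed) Area = 124/2 = 62, |Area| = 62.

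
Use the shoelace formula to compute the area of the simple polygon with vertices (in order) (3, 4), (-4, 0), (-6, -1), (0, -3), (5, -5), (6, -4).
Area = 99/2

Shoelace formula: Area = (1/2) |Σ_i (x_i · y_{i+1} − x_{i+1} · y_i)| (indices mod n). Compute each cross term:
  (3)(0) − (-4)(4) = 16
  (-4)(-1) − (-6)(0) = 4
  (-6)(-3) − (0)(-1) = 18
  (0)(-5) − (5)(-3) = 15
  (5)(-4) − (6)(-5) = 10
  (6)(4) − (3)(-4) = 36
Sum = 99, so (signed) Area = 99/2 = 99/2, |Area| = 99/2.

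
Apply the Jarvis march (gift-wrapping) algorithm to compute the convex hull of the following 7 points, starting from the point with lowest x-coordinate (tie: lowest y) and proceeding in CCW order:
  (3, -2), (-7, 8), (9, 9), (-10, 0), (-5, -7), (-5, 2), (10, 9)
Hull (CCW) = [(-10, 0), (-5, -7), (3, -2), (10, 9), (9, 9), (-7, 8)]

Jarvis march: at each step, from the current hull vertex p, select the next vertex q as the point such that every other point lies strictly to the left of (or on) the directed line p → q. (Equivalently: for every other point r, the cross product (q − p) × (r − p) ≥ 0.)
Starting point (lowest x, tie lowest y): (-10, 0). Wrap until returning to start. Resulting hull: (-10, 0), (-5, -7), (3, -2), (10, 9), (9, 9), (-7, 8).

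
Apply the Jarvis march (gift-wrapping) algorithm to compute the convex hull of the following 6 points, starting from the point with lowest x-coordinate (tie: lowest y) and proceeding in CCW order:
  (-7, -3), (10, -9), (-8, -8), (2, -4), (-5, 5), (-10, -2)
Hull (CCW) = [(-10, -2), (-8, -8), (10, -9), (-5, 5)]

Jarvis march: at each step, from the current hull vertex p, select the next vertex q as the point such that every other point lies strictly to the left of (or on) the directed line p → q. (Equivalently: for every other point r, the cross product (q − p) × (r − p) ≥ 0.)
Starting point (lowest x, tie lowest y): (-10, -2). Wrap until returning to start. Resulting hull: (-10, -2), (-8, -8), (10, -9), (-5, 5).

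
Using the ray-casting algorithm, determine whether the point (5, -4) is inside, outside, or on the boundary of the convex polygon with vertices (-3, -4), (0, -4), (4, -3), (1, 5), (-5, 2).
The point (5, -4) lies strictly outside the polygon

Cast a horizontal ray to the right from the query point and count how many polygon edges it crosses (each edge strictly once or zero times, handled with the usual half-open convention). 
Parity of crossings → even ⇒ outside.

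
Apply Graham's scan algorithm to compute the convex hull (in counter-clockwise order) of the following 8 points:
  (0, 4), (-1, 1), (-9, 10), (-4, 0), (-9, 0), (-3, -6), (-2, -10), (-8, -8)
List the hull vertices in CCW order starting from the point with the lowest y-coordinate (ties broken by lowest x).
Hull (CCW) = [(-2, -10), (0, 4), (-9, 10), (-9, 0), (-8, -8)]

Graham scan procedure:
  1. Find the pivot p₀ = point with lowest y (tie → lowest x): (-2, -10).
  2. Sort the remaining points by polar angle around p₀.
  3. Walk through sorted points, maintaining a stack; pop the top while the last three entries make a non-left turn (cross product ≤ 0).
  4. Final stack is the convex hull in CCW order: (-2, -10), (0, 4), (-9, 10), (-9, 0), (-8, -8).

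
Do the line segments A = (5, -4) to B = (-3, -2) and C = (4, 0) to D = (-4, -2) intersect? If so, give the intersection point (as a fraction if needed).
No (intersection of containing lines falls outside at least one segment)

Parametrize and solve: t = 17/16, s = 15/16. At least one of these is outside [0, 1], so the segments do not intersect.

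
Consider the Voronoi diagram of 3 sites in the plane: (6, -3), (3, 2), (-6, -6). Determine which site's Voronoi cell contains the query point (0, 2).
Nearest site = (3, 2)

The Voronoi cell of site s contains exactly those query points closer to s than to any other site. Compute squared distances from q = (0, 2) to each site:
  (3 − 0)² + (2 − 2)² = 9
  (6 − 0)² + (-3 − 2)² = 61
  (-6 − 0)² + (-6 − 2)² = 100
Minimum is attained by (3, 2), so q lies in its Voronoi cell.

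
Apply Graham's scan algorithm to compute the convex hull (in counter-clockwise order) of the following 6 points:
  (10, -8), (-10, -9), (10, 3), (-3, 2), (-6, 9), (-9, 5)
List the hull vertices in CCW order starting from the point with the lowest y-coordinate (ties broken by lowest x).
Hull (CCW) = [(-10, -9), (10, -8), (10, 3), (-6, 9), (-9, 5)]

Graham scan procedure:
  1. Find the pivot p₀ = point with lowest y (tie → lowest x): (-10, -9).
  2. Sort the remaining points by polar angle around p₀.
  3. Walk through sorted points, maintaining a stack; pop the top while the last three entries make a non-left turn (cross product ≤ 0).
  4. Final stack is the convex hull in CCW order: (-10, -9), (10, -8), (10, 3), (-6, 9), (-9, 5).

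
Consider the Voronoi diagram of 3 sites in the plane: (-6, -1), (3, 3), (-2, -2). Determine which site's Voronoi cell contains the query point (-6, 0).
Nearest site = (-6, -1)

The Voronoi cell of site s contains exactly those query points closer to s than to any other site. Compute squared distances from q = (-6, 0) to each site:
  (-6 − -6)² + (-1 − 0)² = 1
  (-2 − -6)² + (-2 − 0)² = 20
  (3 − -6)² + (3 − 0)² = 90
Minimum is attained by (-6, -1), so q lies in its Voronoi cell.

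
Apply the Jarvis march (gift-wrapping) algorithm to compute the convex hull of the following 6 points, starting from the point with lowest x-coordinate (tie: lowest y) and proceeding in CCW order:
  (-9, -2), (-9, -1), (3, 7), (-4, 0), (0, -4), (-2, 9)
Hull (CCW) = [(-9, -2), (0, -4), (3, 7), (-2, 9), (-9, -1)]

Jarvis march: at each step, from the current hull vertex p, select the next vertex q as the point such that every other point lies strictly to the left of (or on) the directed line p → q. (Equivalently: for every other point r, the cross product (q − p) × (r − p) ≥ 0.)
Starting point (lowest x, tie lowest y): (-9, -2). Wrap until returning to start. Resulting hull: (-9, -2), (0, -4), (3, 7), (-2, 9), (-9, -1).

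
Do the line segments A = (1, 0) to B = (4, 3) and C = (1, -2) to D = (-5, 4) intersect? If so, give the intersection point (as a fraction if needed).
No (intersection of containing lines falls outside at least one segment)

Parametrize and solve: t = -1/3, s = 1/6. At least one of these is outside [0, 1], so the segments do not intersect.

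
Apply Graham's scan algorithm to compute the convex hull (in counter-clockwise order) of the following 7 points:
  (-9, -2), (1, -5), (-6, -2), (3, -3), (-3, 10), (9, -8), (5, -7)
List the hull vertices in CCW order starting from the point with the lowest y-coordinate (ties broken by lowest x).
Hull (CCW) = [(9, -8), (-3, 10), (-9, -2), (5, -7)]

Graham scan procedure:
  1. Find the pivot p₀ = point with lowest y (tie → lowest x): (9, -8).
  2. Sort the remaining points by polar angle around p₀.
  3. Walk through sorted points, maintaining a stack; pop the top while the last three entries make a non-left turn (cross product ≤ 0).
  4. Final stack is the convex hull in CCW order: (9, -8), (-3, 10), (-9, -2), (5, -7).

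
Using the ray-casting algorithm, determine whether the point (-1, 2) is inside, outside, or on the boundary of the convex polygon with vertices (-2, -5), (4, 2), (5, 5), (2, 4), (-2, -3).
The point (-1, 2) lies strictly outside the polygon

Cast a horizontal ray to the right from the query point and count how many polygon edges it crosses (each edge strictly once or zero times, handled with the usual half-open convention). 
Parity of crossings → even ⇒ outside.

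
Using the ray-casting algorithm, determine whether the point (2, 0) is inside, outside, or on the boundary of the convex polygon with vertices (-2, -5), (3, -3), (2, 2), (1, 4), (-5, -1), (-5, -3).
The point (2, 0) lies strictly inside the polygon

Cast a horizontal ray to the right from the query point and count how many polygon edges it crosses (each edge strictly once or zero times, handled with the usual half-open convention). 
Parity of crossings → odd ⇒ inside.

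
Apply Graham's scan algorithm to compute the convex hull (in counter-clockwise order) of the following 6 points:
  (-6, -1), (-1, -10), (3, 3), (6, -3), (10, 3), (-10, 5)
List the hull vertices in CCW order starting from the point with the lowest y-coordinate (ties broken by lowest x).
Hull (CCW) = [(-1, -10), (6, -3), (10, 3), (-10, 5)]

Graham scan procedure:
  1. Find the pivot p₀ = point with lowest y (tie → lowest x): (-1, -10).
  2. Sort the remaining points by polar angle around p₀.
  3. Walk through sorted points, maintaining a stack; pop the top while the last three entries make a non-left turn (cross product ≤ 0).
  4. Final stack is the convex hull in CCW order: (-1, -10), (6, -3), (10, 3), (-10, 5).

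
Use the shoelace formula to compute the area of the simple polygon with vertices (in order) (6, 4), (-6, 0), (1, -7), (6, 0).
Area = 66

Shoelace formula: Area = (1/2) |Σ_i (x_i · y_{i+1} − x_{i+1} · y_i)| (indices mod n). Compute each cross term:
  (6)(0) − (-6)(4) = 24
  (-6)(-7) − (1)(0) = 42
  (1)(0) − (6)(-7) = 42
  (6)(4) − (6)(0) = 24
Sum = 132, so (signed) Area = 132/2 = 66, |Area| = 66.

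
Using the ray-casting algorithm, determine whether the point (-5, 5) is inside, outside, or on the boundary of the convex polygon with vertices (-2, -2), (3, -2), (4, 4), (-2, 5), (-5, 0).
The point (-5, 5) lies strictly outside the polygon

Cast a horizontal ray to the right from the query point and count how many polygon edges it crosses (each edge strictly once or zero times, handled with the usual half-open convention). 
Parity of crossings → even ⇒ outside.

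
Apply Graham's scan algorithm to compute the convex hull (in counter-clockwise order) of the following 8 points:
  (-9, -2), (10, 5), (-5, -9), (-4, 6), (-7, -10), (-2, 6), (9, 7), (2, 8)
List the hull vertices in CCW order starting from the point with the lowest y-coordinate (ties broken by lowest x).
Hull (CCW) = [(-7, -10), (-5, -9), (10, 5), (9, 7), (2, 8), (-4, 6), (-9, -2)]

Graham scan procedure:
  1. Find the pivot p₀ = point with lowest y (tie → lowest x): (-7, -10).
  2. Sort the remaining points by polar angle around p₀.
  3. Walk through sorted points, maintaining a stack; pop the top while the last three entries make a non-left turn (cross product ≤ 0).
  4. Final stack is the convex hull in CCW order: (-7, -10), (-5, -9), (10, 5), (9, 7), (2, 8), (-4, 6), (-9, -2).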